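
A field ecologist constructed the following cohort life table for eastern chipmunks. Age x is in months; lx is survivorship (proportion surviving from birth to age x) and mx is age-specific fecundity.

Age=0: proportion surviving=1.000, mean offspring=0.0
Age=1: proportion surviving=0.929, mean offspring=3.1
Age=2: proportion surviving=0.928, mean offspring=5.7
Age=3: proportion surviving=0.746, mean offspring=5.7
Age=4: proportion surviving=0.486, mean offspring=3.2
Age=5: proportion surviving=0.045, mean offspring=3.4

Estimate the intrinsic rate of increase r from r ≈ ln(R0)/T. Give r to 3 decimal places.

R0 = Σ lx·mx = 0 + 2.8799 + 5.2896 + 4.2522 + 1.5552 + 0.153 = 14.1299
Σ x·lx·mx = 33.2015; T = 33.2015/14.1299 = 2.34973…
r ≈ ln(R0)/T = ln(14.1299)/2.34973… = 1.12706… → 1.127

1.127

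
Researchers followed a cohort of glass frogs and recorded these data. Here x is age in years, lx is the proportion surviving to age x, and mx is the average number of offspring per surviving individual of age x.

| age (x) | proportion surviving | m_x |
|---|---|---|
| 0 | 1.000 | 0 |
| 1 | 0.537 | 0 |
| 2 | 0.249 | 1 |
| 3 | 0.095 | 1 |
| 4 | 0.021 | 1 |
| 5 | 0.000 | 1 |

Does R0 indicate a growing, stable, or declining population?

declining

R0 = Σ lx·mx = 0 + 0 + 0.249 + 0.095 + 0.021 + 0 = 0.365
R0 < 1, so the population is declining.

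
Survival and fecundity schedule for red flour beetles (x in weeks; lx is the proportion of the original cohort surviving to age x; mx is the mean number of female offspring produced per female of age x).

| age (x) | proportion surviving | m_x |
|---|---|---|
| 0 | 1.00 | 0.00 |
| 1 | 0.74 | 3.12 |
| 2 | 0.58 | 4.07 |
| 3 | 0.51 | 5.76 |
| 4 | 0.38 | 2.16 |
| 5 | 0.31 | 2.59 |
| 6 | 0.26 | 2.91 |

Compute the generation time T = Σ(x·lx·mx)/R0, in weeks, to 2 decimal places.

2.77

lx·mx: 0, 2.3088, 2.3606, 2.9376, 0.8208, 0.8029, 0.7566 → R0 = 9.9873
x·lx·mx: 0, 2.3088, 4.7212, 8.8128, 3.2832, 4.0145, 4.5396 → Σ = 27.6801
T = 27.6801 / 9.9873 = 2.77153… → 2.77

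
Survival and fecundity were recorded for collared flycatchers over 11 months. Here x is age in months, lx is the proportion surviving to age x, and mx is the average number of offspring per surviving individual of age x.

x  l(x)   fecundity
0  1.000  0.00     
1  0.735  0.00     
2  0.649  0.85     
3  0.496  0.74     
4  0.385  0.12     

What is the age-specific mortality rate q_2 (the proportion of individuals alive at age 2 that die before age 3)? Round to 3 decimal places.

0.236

q_2 = (l_2 − l_3) / l_2 = (0.649 − 0.496) / 0.649
     = 0.153 / 0.649 = 0.235747… → 0.236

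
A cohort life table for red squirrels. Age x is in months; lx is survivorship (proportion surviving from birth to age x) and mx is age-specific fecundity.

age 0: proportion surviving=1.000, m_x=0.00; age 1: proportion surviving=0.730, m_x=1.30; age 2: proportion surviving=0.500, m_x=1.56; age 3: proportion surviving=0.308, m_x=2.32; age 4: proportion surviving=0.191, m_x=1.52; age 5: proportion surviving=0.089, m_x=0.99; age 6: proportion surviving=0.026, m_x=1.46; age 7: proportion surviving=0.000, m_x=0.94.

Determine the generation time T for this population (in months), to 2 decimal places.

lx·mx: 0, 0.949, 0.78, 0.71456, 0.29032, 0.08811, 0.03796, 0 → R0 = 2.85995
x·lx·mx: 0, 0.949, 1.56, 2.14368, 1.16128, 0.44055, 0.22776, 0 → Σ = 6.48227
T = 6.48227 / 2.85995 = 2.266568… → 2.27

2.27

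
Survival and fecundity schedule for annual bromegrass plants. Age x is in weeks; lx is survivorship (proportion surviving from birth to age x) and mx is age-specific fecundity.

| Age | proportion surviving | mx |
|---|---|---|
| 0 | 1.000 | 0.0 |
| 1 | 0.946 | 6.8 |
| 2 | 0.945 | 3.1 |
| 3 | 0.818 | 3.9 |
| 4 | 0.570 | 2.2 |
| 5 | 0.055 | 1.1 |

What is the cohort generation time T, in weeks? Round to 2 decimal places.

lx·mx: 0, 6.4328, 2.9295, 3.1902, 1.254, 0.0605 → R0 = 13.867
x·lx·mx: 0, 6.4328, 5.859, 9.5706, 5.016, 0.3025 → Σ = 27.1809
T = 27.1809 / 13.867 = 1.960114… → 1.96

1.96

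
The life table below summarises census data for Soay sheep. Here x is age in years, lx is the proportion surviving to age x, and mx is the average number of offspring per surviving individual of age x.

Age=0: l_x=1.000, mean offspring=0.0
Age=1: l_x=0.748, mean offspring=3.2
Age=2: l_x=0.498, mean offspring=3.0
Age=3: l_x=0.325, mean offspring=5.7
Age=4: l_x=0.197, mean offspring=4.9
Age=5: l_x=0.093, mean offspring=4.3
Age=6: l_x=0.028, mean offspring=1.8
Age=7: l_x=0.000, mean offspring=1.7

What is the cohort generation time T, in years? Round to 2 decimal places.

lx·mx: 0, 2.3936, 1.494, 1.8525, 0.9653, 0.3999, 0.0504, 0 → R0 = 7.1557
x·lx·mx: 0, 2.3936, 2.988, 5.5575, 3.8612, 1.9995, 0.3024, 0 → Σ = 17.1022
T = 17.1022 / 7.1557 = 2.390011… → 2.39

2.39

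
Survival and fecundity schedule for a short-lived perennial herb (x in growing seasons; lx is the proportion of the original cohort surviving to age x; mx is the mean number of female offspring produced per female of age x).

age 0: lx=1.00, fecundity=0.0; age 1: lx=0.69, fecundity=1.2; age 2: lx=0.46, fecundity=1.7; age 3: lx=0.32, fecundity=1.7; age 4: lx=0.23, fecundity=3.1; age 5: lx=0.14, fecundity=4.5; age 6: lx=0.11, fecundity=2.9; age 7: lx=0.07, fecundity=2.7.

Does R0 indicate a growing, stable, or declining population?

growing

R0 = Σ lx·mx = 0 + 0.828 + 0.782 + 0.544 + 0.713 + 0.63 + 0.319 + 0.189 = 4.005
R0 > 1, so the population is growing.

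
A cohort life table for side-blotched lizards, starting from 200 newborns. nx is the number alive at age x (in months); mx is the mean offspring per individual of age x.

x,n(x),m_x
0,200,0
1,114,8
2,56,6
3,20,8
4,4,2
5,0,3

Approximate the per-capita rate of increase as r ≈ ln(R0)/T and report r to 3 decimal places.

1.322

lx = nx/n0 = nx/200: 1, 0.57, 0.28, 0.1, 0.02, 0
R0 = Σ lx·mx = 0 + 4.56 + 1.68 + 0.8 + 0.04 + 0 = 7.08
Σ x·lx·mx = 10.48; T = 10.48/7.08 = 1.48023…
r ≈ ln(R0)/T = ln(7.08)/1.48023… = 1.32228… → 1.322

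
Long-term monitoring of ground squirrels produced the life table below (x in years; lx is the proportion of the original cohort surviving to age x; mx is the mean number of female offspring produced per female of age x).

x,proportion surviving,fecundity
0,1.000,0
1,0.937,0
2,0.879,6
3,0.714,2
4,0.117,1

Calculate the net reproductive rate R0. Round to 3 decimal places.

6.819

lx·mx by age: 0, 0, 5.274, 1.428, 0.117
R0 = Σ lx·mx = 6.819 → 6.819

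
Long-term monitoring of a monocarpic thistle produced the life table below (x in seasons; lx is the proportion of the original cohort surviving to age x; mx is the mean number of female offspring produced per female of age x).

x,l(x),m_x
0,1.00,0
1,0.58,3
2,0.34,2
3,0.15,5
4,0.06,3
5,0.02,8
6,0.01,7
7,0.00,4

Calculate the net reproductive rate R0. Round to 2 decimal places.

lx·mx by age: 0, 1.74, 0.68, 0.75, 0.18, 0.16, 0.07, 0
R0 = Σ lx·mx = 3.58 → 3.58

3.58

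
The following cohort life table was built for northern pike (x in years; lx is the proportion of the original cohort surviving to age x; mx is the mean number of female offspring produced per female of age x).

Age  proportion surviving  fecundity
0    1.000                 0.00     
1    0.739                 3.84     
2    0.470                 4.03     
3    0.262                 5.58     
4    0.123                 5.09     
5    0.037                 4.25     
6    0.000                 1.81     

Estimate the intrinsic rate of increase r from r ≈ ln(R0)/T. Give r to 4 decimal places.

0.9477

R0 = Σ lx·mx = 0 + 2.83776 + 1.8941 + 1.46196 + 0.62607 + 0.15725 + 0 = 6.97714
Σ x·lx·mx = 14.30237; T = 14.30237/6.97714 = 2.04989…
r ≈ ln(R0)/T = ln(6.97714)/2.04989… = 0.94768… → 0.9477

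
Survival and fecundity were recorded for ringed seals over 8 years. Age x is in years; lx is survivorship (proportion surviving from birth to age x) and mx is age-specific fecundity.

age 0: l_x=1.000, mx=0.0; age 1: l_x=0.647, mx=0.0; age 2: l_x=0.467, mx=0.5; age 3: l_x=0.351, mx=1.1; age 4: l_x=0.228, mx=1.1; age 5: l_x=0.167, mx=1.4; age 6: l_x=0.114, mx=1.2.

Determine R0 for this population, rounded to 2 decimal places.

lx·mx by age: 0, 0, 0.2335, 0.3861, 0.2508, 0.2338, 0.1368
R0 = Σ lx·mx = 1.241 → 1.24

1.24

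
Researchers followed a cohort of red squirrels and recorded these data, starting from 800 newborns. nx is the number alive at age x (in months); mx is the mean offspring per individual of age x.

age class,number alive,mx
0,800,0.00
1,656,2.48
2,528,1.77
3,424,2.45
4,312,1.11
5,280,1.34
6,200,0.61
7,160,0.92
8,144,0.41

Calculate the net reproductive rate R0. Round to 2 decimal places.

lx = nx/n0 = nx/800: 1, 0.82, 0.66, 0.53, 0.39, 0.35, 0.25, 0.2, 0.18
lx·mx by age: 0, 2.0336, 1.1682, 1.2985, 0.4329, 0.469, 0.1525, 0.184, 0.0738
R0 = Σ lx·mx = 5.8125 → 5.81

5.81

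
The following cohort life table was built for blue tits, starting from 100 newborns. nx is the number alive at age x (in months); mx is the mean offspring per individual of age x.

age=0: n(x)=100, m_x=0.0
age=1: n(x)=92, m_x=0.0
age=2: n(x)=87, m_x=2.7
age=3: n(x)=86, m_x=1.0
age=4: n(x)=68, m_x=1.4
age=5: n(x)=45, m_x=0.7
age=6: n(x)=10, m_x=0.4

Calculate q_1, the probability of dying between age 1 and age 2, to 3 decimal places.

0.054

lx = nx/n0 = nx/100: 1, 0.92, 0.87, 0.86, 0.68, 0.45, 0.1
q_1 = (l_1 − l_2) / l_1 = (0.92 − 0.87) / 0.92
     = 0.05 / 0.92 = 0.054348… → 0.054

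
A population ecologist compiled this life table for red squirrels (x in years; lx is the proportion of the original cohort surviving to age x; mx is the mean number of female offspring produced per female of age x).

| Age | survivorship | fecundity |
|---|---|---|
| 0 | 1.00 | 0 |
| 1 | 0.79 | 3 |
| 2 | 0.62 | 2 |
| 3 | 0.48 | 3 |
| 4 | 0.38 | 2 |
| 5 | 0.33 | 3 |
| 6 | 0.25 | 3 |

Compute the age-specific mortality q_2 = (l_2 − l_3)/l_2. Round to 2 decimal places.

q_2 = (l_2 − l_3) / l_2 = (0.62 − 0.48) / 0.62
     = 0.14 / 0.62 = 0.225806… → 0.23

0.23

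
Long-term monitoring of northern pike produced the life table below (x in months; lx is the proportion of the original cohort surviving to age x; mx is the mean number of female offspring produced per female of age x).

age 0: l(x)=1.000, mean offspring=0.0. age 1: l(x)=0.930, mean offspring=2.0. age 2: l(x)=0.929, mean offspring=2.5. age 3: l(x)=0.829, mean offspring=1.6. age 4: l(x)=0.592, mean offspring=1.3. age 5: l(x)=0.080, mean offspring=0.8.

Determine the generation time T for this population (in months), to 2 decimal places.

2.19

lx·mx: 0, 1.86, 2.3225, 1.3264, 0.7696, 0.064 → R0 = 6.3425
x·lx·mx: 0, 1.86, 4.645, 3.9792, 3.0784, 0.32 → Σ = 13.8826
T = 13.8826 / 6.3425 = 2.188821… → 2.19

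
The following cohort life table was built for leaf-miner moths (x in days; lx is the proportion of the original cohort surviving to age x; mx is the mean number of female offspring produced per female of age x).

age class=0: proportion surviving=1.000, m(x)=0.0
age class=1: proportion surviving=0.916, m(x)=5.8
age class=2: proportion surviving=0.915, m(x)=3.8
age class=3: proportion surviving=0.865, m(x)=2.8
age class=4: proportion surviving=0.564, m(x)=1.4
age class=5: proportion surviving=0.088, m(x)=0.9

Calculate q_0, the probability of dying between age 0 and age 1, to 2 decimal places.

q_0 = (l_0 − l_1) / l_0 = (1 − 0.916) / 1
     = 0.084 / 1 = 0.084 → 0.08

0.08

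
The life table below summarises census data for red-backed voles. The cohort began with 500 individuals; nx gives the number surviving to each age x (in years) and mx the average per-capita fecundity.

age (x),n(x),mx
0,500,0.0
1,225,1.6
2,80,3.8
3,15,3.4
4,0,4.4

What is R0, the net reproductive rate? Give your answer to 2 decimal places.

1.43

lx = nx/n0 = nx/500: 1, 0.45, 0.16, 0.03, 0
lx·mx by age: 0, 0.72, 0.608, 0.102, 0
R0 = Σ lx·mx = 1.43 → 1.43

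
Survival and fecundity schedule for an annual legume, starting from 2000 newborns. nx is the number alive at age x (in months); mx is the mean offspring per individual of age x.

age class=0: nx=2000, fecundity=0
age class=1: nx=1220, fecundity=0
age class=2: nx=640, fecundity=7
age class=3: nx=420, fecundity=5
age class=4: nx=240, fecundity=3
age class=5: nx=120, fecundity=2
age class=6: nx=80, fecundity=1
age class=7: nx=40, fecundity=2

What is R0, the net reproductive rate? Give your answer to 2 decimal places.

3.85

lx = nx/n0 = nx/2000: 1, 0.61, 0.32, 0.21, 0.12, 0.06, 0.04, 0.02
lx·mx by age: 0, 0, 2.24, 1.05, 0.36, 0.12, 0.04, 0.04
R0 = Σ lx·mx = 3.85 → 3.85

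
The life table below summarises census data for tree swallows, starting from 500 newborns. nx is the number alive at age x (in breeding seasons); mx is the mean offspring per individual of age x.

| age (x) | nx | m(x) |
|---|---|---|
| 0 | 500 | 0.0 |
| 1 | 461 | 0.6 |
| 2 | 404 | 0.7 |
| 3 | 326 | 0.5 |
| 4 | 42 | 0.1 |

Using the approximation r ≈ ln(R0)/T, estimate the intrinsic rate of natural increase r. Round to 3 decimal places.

lx = nx/n0 = nx/500: 1, 0.922, 0.808, 0.652, 0.084
R0 = Σ lx·mx = 0 + 0.5532 + 0.5656 + 0.326 + 0.0084 = 1.4532
Σ x·lx·mx = 2.696; T = 2.696/1.4532 = 1.85522…
r ≈ ln(R0)/T = ln(1.4532)/1.85522… = 0.20147… → 0.201

0.201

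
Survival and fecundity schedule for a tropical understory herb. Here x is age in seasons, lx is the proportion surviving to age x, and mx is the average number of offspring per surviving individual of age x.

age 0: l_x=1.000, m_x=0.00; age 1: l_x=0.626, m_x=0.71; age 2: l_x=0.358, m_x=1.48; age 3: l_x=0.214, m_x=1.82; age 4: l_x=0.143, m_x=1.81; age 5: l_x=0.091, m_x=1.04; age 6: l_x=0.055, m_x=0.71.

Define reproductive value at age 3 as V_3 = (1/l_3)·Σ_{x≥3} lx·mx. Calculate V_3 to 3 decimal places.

3.654

lx·mx for x ≥ 3: 0.38948, 0.25883, 0.09464, 0.03905 → sum = 0.782
V_3 = 0.782 / l_3 = 0.782 / 0.214 = 3.654206… → 3.654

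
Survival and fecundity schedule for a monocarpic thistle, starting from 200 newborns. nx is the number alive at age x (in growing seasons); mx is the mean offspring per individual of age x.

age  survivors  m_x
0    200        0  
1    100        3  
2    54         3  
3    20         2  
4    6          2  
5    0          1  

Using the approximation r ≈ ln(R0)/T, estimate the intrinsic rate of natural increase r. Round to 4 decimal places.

lx = nx/n0 = nx/200: 1, 0.5, 0.27, 0.1, 0.03, 0
R0 = Σ lx·mx = 0 + 1.5 + 0.81 + 0.2 + 0.06 + 0 = 2.57
Σ x·lx·mx = 3.96; T = 3.96/2.57 = 1.54086…
r ≈ ln(R0)/T = ln(2.57)/1.54086… = 0.612585… → 0.6126

0.6126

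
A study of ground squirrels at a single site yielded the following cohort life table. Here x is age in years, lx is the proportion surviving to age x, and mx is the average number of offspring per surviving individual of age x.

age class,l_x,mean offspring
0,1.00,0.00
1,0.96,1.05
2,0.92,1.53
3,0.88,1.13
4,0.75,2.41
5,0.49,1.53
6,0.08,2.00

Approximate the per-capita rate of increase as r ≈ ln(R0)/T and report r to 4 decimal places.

0.5925

R0 = Σ lx·mx = 0 + 1.008 + 1.4076 + 0.9944 + 1.8075 + 0.7497 + 0.16 = 6.1272
Σ x·lx·mx = 18.7449; T = 18.7449/6.1272 = 3.05929…
r ≈ ln(R0)/T = ln(6.1272)/3.05929… = 0.592535… → 0.5925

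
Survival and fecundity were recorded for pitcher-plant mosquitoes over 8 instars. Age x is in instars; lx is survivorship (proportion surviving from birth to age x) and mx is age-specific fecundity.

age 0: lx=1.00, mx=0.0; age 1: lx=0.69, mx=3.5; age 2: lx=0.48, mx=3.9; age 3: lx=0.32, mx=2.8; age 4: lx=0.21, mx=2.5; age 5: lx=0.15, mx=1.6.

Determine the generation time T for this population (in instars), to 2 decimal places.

2.04

lx·mx: 0, 2.415, 1.872, 0.896, 0.525, 0.24 → R0 = 5.948
x·lx·mx: 0, 2.415, 3.744, 2.688, 2.1, 1.2 → Σ = 12.147
T = 12.147 / 5.948 = 2.042199… → 2.04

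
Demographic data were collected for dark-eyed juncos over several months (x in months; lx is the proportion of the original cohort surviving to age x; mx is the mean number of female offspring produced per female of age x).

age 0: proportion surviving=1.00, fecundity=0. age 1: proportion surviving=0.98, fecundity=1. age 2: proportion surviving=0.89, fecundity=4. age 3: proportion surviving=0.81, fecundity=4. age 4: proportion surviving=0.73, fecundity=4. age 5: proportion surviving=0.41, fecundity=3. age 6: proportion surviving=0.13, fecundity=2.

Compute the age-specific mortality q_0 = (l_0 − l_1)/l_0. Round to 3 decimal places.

0.020

q_0 = (l_0 − l_1) / l_0 = (1 − 0.98) / 1
     = 0.02 / 1 = 0.02 → 0.020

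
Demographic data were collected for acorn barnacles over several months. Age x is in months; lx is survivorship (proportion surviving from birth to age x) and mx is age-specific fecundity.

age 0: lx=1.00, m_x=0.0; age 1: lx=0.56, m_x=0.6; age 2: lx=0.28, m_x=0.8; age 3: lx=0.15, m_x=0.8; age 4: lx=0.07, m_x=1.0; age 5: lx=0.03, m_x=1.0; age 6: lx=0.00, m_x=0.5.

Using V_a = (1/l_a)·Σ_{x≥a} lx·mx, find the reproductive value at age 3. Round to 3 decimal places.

1.467

lx·mx for x ≥ 3: 0.12, 0.07, 0.03, 0 → sum = 0.22
V_3 = 0.22 / l_3 = 0.22 / 0.15 = 1.466667… → 1.467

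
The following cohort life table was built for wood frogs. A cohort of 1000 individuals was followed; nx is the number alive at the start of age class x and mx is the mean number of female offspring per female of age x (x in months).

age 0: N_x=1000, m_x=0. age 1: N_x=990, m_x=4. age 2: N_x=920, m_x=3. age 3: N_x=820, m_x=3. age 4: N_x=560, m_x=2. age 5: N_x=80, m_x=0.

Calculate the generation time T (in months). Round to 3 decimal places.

lx = nx/n0 = nx/1000: 1, 0.99, 0.92, 0.82, 0.56, 0.08
lx·mx: 0, 3.96, 2.76, 2.46, 1.12, 0 → R0 = 10.3
x·lx·mx: 0, 3.96, 5.52, 7.38, 4.48, 0 → Σ = 21.34
T = 21.34 / 10.3 = 2.071845… → 2.072

2.072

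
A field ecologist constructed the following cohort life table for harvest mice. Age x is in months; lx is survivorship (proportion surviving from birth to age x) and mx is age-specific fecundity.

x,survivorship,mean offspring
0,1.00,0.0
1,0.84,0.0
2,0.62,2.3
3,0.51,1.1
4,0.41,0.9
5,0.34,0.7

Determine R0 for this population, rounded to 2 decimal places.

lx·mx by age: 0, 0, 1.426, 0.561, 0.369, 0.238
R0 = Σ lx·mx = 2.594 → 2.59

2.59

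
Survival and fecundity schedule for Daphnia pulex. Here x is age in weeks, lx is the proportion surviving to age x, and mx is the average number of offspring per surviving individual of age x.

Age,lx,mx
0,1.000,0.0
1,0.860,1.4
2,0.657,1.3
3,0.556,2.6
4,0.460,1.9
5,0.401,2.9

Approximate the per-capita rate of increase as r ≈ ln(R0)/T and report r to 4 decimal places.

R0 = Σ lx·mx = 0 + 1.204 + 0.8541 + 1.4456 + 0.874 + 1.1629 = 5.5406
Σ x·lx·mx = 16.5595; T = 16.5595/5.5406 = 2.98876…
r ≈ ln(R0)/T = ln(5.5406)/2.98876… = 0.572848… → 0.5728

0.5728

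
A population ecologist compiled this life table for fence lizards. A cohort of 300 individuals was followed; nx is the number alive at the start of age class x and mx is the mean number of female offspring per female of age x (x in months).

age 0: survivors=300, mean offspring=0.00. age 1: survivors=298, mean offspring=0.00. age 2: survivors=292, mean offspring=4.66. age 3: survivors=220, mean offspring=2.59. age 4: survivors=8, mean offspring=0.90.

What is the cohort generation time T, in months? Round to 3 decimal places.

2.301

lx = nx/n0 = nx/300: 1, 0.99333…, 0.97333…, 0.73333…, 0.02667…
lx·mx: 0, 0, 4.535733…, 1.899333…, 0.024… → R0 = 6.459067…
x·lx·mx: 0, 0, 9.071467…, 5.698…, 0.096… → Σ = 14.865467…
T = 14.865467… / 6.459067… = 2.301488… → 2.301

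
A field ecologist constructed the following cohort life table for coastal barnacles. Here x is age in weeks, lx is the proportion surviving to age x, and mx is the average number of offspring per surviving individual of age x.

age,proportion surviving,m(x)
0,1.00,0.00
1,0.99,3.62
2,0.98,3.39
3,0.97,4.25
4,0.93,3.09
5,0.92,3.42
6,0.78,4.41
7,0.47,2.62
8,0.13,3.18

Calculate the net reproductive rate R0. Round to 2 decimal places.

22.13

lx·mx by age: 0, 3.5838, 3.3222, 4.1225, 2.8737, 3.1464, 3.4398, 1.2314, 0.4134
R0 = Σ lx·mx = 22.1332 → 22.13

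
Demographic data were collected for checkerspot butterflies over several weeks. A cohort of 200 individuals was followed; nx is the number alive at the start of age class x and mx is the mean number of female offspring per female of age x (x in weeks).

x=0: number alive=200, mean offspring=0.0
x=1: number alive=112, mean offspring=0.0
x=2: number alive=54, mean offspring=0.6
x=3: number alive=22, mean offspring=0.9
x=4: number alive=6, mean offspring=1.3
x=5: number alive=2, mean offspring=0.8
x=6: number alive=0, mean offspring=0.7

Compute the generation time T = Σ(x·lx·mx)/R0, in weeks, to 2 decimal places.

2.65

lx = nx/n0 = nx/200: 1, 0.56, 0.27, 0.11, 0.03, 0.01, 0
lx·mx: 0, 0, 0.162, 0.099, 0.039, 0.008, 0 → R0 = 0.308
x·lx·mx: 0, 0, 0.324, 0.297, 0.156, 0.04, 0 → Σ = 0.817
T = 0.817 / 0.308 = 2.652597… → 2.65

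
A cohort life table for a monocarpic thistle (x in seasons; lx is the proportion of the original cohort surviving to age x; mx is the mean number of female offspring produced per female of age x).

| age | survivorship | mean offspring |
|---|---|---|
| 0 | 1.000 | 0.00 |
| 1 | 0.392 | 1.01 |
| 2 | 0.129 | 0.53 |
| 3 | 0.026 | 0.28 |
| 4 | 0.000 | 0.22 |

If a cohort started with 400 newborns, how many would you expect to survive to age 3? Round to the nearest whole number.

Expected survivors = N0 · l_3 = 400 × 0.026 = 10.4 → 10

10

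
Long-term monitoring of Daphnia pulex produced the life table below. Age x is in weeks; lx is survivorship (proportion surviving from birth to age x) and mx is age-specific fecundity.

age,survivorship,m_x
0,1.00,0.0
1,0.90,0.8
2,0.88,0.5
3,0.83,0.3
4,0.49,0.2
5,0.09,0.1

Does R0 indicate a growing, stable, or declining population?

growing

R0 = Σ lx·mx = 0 + 0.72 + 0.44 + 0.249 + 0.098 + 0.009 = 1.516
R0 > 1, so the population is growing.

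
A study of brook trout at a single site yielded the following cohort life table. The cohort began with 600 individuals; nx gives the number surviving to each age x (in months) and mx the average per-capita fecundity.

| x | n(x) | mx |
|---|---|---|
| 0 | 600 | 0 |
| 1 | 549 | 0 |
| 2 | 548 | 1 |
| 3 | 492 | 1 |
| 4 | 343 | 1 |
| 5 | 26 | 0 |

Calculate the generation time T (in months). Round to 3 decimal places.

lx = nx/n0 = nx/600: 1, 0.915, 0.91333…, 0.82, 0.57167…, 0.04333…
lx·mx: 0, 0, 0.913333…, 0.82, 0.571667…, 0 → R0 = 2.305…
x·lx·mx: 0, 0, 1.826667…, 2.46, 2.286667…, 0 → Σ = 6.573333…
T = 6.573333… / 2.305… = 2.851772… → 2.852

2.852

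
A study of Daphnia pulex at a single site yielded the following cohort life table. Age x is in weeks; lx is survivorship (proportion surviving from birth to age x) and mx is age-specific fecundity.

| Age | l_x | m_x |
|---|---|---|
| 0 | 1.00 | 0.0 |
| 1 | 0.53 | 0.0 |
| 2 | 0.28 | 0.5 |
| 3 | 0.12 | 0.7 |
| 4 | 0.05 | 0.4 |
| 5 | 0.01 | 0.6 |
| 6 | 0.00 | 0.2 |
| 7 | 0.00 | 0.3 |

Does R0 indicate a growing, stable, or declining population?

declining

R0 = Σ lx·mx = 0 + 0 + 0.14 + 0.084 + 0.02 + 0.006 + 0 + 0 = 0.25
R0 < 1, so the population is declining.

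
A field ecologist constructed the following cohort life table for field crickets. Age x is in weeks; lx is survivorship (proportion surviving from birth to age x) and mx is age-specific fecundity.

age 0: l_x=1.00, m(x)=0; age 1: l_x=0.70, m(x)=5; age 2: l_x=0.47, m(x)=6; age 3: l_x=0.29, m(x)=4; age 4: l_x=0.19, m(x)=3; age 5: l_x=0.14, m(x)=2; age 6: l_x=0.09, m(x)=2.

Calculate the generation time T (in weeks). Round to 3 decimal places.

2.042

lx·mx: 0, 3.5, 2.82, 1.16, 0.57, 0.28, 0.18 → R0 = 8.51
x·lx·mx: 0, 3.5, 5.64, 3.48, 2.28, 1.4, 1.08 → Σ = 17.38
T = 17.38 / 8.51 = 2.042303… → 2.042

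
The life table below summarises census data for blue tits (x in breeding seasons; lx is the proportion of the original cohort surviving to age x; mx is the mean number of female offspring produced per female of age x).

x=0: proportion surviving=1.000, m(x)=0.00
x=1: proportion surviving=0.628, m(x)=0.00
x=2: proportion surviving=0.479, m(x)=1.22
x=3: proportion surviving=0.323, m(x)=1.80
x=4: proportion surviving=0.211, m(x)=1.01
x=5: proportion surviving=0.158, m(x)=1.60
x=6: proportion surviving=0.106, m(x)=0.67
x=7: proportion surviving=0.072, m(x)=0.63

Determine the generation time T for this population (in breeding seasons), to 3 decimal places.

lx·mx: 0, 0, 0.58438, 0.5814, 0.21311, 0.2528, 0.07102, 0.04536 → R0 = 1.74807
x·lx·mx: 0, 0, 1.16876, 1.7442, 0.85244, 1.264, 0.42612, 0.31752 → Σ = 5.77304
T = 5.77304 / 1.74807 = 3.302522… → 3.303

3.303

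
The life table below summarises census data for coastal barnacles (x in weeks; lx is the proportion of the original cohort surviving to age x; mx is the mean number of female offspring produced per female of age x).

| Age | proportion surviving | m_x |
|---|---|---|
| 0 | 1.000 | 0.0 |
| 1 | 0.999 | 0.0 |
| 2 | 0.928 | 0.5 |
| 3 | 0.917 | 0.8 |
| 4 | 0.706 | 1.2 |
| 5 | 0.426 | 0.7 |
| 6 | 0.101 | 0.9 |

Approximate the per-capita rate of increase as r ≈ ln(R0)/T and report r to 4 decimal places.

R0 = Σ lx·mx = 0 + 0 + 0.464 + 0.7336 + 0.8472 + 0.2982 + 0.0909 = 2.4339
Σ x·lx·mx = 8.554; T = 8.554/2.4339 = 3.51452…
r ≈ ln(R0)/T = ln(2.4339)/3.51452… = 0.253091… → 0.2531

0.2531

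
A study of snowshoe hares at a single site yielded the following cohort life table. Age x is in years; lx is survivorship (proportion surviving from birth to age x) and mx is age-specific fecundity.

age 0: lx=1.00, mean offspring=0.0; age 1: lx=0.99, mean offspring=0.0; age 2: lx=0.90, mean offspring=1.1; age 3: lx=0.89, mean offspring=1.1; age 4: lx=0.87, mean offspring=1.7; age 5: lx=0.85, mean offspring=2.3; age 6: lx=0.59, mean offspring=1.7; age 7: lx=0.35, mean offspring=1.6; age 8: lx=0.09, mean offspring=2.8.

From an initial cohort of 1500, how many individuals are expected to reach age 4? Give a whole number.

1305

Expected survivors = N0 · l_4 = 1500 × 0.87 = 1305 → 1305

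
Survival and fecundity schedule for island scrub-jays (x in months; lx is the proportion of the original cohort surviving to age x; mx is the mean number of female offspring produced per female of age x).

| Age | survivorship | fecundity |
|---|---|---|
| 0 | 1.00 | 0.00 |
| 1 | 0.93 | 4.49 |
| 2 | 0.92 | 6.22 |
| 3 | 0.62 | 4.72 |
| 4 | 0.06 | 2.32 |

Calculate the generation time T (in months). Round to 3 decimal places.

lx·mx: 0, 4.1757, 5.7224, 2.9264, 0.1392 → R0 = 12.9637
x·lx·mx: 0, 4.1757, 11.4448, 8.7792, 0.5568 → Σ = 24.9565
T = 24.9565 / 12.9637 = 1.925106… → 1.925

1.925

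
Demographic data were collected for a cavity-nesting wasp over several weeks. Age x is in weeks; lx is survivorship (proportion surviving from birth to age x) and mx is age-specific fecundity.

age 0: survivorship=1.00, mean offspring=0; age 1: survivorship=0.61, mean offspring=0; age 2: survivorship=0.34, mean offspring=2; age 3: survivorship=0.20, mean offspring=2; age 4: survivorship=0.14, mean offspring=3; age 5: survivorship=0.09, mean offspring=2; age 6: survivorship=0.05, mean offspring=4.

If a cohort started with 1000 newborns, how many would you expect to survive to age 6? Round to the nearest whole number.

Expected survivors = N0 · l_6 = 1000 × 0.05 = 50 → 50

50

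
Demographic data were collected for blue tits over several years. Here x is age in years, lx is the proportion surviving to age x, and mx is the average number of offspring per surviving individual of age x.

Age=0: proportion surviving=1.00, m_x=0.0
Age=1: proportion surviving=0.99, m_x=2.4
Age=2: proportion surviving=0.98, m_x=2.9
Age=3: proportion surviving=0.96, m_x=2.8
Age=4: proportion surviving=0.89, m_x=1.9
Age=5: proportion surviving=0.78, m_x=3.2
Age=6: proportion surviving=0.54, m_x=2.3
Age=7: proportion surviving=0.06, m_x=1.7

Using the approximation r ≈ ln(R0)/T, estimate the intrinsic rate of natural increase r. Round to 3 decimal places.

R0 = Σ lx·mx = 0 + 2.376 + 2.842 + 2.688 + 1.691 + 2.496 + 1.242 + 0.102 = 13.437
Σ x·lx·mx = 43.534; T = 43.534/13.437 = 3.23986…
r ≈ ln(R0)/T = ln(13.437)/3.23986… = 0.80189… → 0.802

0.802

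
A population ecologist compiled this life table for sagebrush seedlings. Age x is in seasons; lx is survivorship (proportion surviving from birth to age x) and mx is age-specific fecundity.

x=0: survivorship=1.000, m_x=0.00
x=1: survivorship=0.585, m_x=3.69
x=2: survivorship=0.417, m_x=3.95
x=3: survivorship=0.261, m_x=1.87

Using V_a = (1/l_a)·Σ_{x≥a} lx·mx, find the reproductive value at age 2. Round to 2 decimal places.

5.12

lx·mx for x ≥ 2: 1.64715, 0.48807 → sum = 2.13522
V_2 = 2.13522 / l_2 = 2.13522 / 0.417 = 5.120432… → 5.12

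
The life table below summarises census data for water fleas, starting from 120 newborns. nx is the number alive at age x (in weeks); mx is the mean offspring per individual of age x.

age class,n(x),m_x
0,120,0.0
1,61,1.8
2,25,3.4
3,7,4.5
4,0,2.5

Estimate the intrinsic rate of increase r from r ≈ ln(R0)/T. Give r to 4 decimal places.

lx = nx/n0 = nx/120: 1, 0.50833…, 0.20833…, 0.05833…, 0
R0 = Σ lx·mx = 0 + 0.915… + 0.70833… + 0.2625… + 0 = 1.885833…
Σ x·lx·mx = 3.119167…; T = 3.119167…/1.885833… = 1.654…
r ≈ ln(R0)/T = ln(1.885833…)/1.654… = 0.383537… → 0.3835

0.3835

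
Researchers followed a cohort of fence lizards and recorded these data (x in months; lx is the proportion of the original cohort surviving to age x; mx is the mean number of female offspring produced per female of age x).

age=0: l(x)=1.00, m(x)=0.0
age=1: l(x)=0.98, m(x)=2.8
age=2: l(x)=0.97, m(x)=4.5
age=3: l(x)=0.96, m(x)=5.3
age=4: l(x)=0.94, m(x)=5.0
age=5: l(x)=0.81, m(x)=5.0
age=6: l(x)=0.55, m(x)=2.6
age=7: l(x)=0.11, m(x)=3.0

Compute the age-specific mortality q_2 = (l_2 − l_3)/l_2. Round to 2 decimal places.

0.01

q_2 = (l_2 − l_3) / l_2 = (0.97 − 0.96) / 0.97
     = 0.01 / 0.97 = 0.010309… → 0.01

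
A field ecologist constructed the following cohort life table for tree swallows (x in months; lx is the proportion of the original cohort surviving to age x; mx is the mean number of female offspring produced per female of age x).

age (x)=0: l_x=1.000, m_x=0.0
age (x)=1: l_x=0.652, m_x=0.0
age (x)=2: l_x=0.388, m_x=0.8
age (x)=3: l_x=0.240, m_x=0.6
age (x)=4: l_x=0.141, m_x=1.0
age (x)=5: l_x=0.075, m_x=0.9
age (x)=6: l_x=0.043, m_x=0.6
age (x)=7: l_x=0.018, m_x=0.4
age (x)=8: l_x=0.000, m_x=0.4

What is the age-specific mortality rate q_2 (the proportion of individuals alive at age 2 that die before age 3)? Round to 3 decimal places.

q_2 = (l_2 − l_3) / l_2 = (0.388 − 0.24) / 0.388
     = 0.148 / 0.388 = 0.381443… → 0.381

0.381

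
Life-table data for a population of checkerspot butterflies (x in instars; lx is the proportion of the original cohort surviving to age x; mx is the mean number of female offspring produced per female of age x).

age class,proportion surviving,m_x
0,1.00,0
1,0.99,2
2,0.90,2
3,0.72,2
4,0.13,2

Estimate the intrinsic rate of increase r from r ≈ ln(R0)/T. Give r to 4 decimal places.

R0 = Σ lx·mx = 0 + 1.98 + 1.8 + 1.44 + 0.26 = 5.48
Σ x·lx·mx = 10.94; T = 10.94/5.48 = 1.99635…
r ≈ ln(R0)/T = ln(5.48)/1.99635… = 0.852107… → 0.8521

0.8521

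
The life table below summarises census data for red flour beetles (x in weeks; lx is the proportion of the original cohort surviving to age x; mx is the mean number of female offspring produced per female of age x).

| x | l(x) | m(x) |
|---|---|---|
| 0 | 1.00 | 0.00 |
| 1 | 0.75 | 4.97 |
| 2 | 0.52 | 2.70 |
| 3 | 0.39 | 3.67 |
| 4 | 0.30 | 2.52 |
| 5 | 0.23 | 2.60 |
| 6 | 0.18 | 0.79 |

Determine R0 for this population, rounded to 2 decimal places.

lx·mx by age: 0, 3.7275, 1.404, 1.4313, 0.756, 0.598, 0.1422
R0 = Σ lx·mx = 8.059 → 8.06

8.06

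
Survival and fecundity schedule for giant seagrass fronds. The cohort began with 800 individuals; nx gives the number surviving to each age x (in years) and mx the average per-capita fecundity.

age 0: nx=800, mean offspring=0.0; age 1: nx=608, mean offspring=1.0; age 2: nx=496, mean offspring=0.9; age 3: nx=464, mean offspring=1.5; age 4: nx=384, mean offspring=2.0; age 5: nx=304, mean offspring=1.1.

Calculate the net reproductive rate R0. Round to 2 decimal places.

lx = nx/n0 = nx/800: 1, 0.76, 0.62, 0.58, 0.48, 0.38
lx·mx by age: 0, 0.76, 0.558, 0.87, 0.96, 0.418
R0 = Σ lx·mx = 3.566 → 3.57

3.57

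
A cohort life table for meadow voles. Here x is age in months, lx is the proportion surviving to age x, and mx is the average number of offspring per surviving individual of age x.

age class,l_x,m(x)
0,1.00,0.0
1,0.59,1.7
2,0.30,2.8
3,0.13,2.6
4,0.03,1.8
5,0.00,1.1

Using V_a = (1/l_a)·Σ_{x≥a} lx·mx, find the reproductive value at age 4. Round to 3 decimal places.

lx·mx for x ≥ 4: 0.054, 0 → sum = 0.054
V_4 = 0.054 / l_4 = 0.054 / 0.03 = 1.8 → 1.800

1.800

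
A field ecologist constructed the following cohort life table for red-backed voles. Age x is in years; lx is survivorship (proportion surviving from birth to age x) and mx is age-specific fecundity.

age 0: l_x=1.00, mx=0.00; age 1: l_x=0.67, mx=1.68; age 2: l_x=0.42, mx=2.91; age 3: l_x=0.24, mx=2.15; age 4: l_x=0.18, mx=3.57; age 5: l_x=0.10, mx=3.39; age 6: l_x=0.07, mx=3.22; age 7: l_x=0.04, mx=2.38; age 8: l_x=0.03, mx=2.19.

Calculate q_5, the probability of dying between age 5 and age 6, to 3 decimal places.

q_5 = (l_5 − l_6) / l_5 = (0.1 − 0.07) / 0.1
     = 0.03 / 0.1 = 0.3 → 0.300

0.300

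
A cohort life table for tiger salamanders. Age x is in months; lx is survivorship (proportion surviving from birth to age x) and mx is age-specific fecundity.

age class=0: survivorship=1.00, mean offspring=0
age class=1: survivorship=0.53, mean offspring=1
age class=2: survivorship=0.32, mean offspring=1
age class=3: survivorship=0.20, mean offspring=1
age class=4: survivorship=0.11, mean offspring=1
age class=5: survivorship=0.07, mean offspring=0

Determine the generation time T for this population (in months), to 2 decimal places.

lx·mx: 0, 0.53, 0.32, 0.2, 0.11, 0 → R0 = 1.16
x·lx·mx: 0, 0.53, 0.64, 0.6, 0.44, 0 → Σ = 2.21
T = 2.21 / 1.16 = 1.905172… → 1.91

1.91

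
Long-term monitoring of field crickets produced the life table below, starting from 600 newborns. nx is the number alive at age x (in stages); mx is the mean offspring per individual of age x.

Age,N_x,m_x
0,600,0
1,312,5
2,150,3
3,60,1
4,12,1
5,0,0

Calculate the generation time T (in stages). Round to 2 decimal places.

1.29

lx = nx/n0 = nx/600: 1, 0.52, 0.25, 0.1, 0.02, 0
lx·mx: 0, 2.6, 0.75, 0.1, 0.02, 0 → R0 = 3.47
x·lx·mx: 0, 2.6, 1.5, 0.3, 0.08, 0 → Σ = 4.48
T = 4.48 / 3.47 = 1.291066… → 1.29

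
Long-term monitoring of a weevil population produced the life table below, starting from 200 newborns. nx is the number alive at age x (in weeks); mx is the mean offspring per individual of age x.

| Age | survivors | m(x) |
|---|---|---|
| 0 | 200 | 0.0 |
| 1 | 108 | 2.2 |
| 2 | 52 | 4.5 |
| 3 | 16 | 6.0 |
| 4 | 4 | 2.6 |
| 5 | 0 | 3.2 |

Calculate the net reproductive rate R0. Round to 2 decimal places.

lx = nx/n0 = nx/200: 1, 0.54, 0.26, 0.08, 0.02, 0
lx·mx by age: 0, 1.188, 1.17, 0.48, 0.052, 0
R0 = Σ lx·mx = 2.89 → 2.89

2.89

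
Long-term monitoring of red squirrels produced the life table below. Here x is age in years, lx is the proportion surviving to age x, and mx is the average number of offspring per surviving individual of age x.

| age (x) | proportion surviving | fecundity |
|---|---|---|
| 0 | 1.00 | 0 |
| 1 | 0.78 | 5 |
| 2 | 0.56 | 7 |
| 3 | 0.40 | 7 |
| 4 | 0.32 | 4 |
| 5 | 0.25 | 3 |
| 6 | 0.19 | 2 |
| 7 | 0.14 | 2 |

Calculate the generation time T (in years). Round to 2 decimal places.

2.50

lx·mx: 0, 3.9, 3.92, 2.8, 1.28, 0.75, 0.38, 0.28 → R0 = 13.31
x·lx·mx: 0, 3.9, 7.84, 8.4, 5.12, 3.75, 2.28, 1.96 → Σ = 33.25
T = 33.25 / 13.31 = 2.498122… → 2.50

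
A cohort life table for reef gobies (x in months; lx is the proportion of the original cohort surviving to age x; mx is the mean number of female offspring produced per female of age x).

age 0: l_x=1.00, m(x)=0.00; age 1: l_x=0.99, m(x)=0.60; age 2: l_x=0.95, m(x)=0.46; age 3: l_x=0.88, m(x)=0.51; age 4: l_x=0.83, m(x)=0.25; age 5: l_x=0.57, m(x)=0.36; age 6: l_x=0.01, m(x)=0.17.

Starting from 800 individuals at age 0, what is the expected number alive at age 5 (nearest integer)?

Expected survivors = N0 · l_5 = 800 × 0.57 = 456 → 456

456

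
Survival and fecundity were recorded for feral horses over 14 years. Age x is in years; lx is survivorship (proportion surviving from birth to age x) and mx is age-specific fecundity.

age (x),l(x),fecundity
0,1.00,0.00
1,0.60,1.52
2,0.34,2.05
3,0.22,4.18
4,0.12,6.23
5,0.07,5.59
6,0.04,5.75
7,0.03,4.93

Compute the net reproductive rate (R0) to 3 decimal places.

lx·mx by age: 0, 0.912, 0.697, 0.9196, 0.7476, 0.3913, 0.23, 0.1479
R0 = Σ lx·mx = 4.0454 → 4.045

4.045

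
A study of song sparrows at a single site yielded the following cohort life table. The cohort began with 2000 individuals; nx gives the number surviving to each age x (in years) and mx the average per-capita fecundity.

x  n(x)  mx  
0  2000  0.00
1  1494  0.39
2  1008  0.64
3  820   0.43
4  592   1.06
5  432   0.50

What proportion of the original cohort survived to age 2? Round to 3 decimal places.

0.504

l_2 = n_2/n_0 = 1008/2000 = 0.504 → 0.504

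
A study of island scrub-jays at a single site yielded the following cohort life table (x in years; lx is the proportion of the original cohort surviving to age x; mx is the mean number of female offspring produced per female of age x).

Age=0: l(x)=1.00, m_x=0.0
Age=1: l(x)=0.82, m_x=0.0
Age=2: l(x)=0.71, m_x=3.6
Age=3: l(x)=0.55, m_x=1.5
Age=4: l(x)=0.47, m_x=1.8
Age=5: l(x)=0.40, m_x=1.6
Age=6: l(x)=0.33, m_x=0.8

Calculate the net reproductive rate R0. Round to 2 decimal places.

lx·mx by age: 0, 0, 2.556, 0.825, 0.846, 0.64, 0.264
R0 = Σ lx·mx = 5.131 → 5.13

5.13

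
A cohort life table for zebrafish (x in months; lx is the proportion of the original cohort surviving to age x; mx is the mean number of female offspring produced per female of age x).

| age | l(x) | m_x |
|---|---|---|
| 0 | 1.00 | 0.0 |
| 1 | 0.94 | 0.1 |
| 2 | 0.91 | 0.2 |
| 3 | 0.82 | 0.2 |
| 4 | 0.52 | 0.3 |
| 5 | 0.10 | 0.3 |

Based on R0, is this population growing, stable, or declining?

declining

R0 = Σ lx·mx = 0 + 0.094 + 0.182 + 0.164 + 0.156 + 0.03 = 0.626
R0 < 1, so the population is declining.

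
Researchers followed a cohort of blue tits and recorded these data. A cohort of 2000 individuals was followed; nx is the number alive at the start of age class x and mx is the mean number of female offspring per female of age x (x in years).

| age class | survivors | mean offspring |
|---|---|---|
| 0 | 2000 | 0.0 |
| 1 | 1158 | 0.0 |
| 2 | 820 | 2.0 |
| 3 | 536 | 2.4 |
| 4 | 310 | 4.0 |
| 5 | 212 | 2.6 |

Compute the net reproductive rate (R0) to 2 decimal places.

2.36

lx = nx/n0 = nx/2000: 1, 0.579, 0.41, 0.268, 0.155, 0.106
lx·mx by age: 0, 0, 0.82, 0.6432, 0.62, 0.2756
R0 = Σ lx·mx = 2.3588 → 2.36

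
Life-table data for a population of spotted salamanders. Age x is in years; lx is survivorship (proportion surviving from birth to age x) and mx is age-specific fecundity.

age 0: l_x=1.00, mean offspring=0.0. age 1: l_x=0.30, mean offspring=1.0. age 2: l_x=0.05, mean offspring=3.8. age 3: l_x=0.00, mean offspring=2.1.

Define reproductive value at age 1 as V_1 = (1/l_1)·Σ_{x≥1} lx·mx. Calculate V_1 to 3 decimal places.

1.633

lx·mx for x ≥ 1: 0.3, 0.19, 0 → sum = 0.49
V_1 = 0.49 / l_1 = 0.49 / 0.3 = 1.633333… → 1.633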